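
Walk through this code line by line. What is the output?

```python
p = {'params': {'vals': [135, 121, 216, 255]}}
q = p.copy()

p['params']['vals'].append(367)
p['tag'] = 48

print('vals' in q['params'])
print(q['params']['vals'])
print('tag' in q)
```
True
[135, 121, 216, 255, 367]
False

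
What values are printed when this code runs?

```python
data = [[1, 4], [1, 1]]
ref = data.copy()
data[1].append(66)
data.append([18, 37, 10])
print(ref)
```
[[1, 4], [1, 1, 66]]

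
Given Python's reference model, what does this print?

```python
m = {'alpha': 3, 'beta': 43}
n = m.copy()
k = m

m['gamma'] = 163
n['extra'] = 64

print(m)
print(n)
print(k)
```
{'alpha': 3, 'beta': 43, 'gamma': 163}
{'alpha': 3, 'beta': 43, 'extra': 64}
{'alpha': 3, 'beta': 43, 'gamma': 163}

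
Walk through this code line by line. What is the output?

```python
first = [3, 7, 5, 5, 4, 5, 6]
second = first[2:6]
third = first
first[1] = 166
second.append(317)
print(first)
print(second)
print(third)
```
[3, 166, 5, 5, 4, 5, 6]
[5, 5, 4, 5, 317]
[3, 166, 5, 5, 4, 5, 6]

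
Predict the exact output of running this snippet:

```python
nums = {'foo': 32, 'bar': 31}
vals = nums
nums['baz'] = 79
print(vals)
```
{'foo': 32, 'bar': 31, 'baz': 79}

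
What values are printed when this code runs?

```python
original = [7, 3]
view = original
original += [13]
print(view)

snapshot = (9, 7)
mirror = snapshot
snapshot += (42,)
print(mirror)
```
[7, 3, 13]
(9, 7)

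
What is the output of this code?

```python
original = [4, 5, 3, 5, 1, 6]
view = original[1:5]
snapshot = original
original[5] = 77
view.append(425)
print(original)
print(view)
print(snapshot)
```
[4, 5, 3, 5, 1, 77]
[5, 3, 5, 1, 425]
[4, 5, 3, 5, 1, 77]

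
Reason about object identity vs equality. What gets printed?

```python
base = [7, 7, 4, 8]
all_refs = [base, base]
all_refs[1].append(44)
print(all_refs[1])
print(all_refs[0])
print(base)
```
[7, 7, 4, 8, 44]
[7, 7, 4, 8, 44]
[7, 7, 4, 8, 44]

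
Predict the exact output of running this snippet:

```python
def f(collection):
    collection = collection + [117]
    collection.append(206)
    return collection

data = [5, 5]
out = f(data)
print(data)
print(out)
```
[5, 5]
[5, 5, 117, 206]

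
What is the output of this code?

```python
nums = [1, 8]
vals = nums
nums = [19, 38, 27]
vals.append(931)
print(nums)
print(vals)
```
[19, 38, 27]
[1, 8, 931]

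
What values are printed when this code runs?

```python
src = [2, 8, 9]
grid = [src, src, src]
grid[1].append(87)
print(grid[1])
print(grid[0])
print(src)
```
[2, 8, 9, 87]
[2, 8, 9, 87]
[2, 8, 9, 87]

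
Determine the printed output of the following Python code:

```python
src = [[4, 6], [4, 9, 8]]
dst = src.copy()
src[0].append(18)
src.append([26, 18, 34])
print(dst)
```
[[4, 6, 18], [4, 9, 8]]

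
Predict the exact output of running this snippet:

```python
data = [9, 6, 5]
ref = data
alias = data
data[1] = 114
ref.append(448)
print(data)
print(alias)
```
[9, 114, 5, 448]
[9, 114, 5, 448]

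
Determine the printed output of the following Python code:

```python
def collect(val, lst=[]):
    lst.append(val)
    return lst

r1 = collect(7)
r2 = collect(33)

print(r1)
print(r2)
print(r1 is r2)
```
[7, 33]
[7, 33]
True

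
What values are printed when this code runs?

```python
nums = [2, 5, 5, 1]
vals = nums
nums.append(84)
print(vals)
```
[2, 5, 5, 1, 84]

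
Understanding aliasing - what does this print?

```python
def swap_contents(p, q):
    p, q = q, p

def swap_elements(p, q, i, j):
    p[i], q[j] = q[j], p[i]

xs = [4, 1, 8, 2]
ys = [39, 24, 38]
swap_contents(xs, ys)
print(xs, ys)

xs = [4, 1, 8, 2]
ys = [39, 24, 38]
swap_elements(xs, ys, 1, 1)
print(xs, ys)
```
[4, 1, 8, 2] [39, 24, 38]
[4, 24, 8, 2] [39, 1, 38]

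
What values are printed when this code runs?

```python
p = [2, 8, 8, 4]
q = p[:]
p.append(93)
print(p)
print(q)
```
[2, 8, 8, 4, 93]
[2, 8, 8, 4]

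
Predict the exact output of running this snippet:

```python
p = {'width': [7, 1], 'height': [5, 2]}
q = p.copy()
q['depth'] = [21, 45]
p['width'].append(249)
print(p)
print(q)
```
{'width': [7, 1, 249], 'height': [5, 2]}
{'width': [7, 1, 249], 'height': [5, 2], 'depth': [21, 45]}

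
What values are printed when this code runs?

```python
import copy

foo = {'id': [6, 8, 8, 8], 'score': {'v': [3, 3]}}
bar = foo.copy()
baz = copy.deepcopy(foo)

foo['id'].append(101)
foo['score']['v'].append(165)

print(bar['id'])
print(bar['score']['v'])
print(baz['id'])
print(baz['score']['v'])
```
[6, 8, 8, 8, 101]
[3, 3, 165]
[6, 8, 8, 8]
[3, 3]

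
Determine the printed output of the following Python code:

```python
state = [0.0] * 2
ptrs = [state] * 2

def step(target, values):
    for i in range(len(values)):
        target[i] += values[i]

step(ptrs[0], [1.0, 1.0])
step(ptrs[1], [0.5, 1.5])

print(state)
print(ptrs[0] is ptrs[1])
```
[1.5, 2.5]
True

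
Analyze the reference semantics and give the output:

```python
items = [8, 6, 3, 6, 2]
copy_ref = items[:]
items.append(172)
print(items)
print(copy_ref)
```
[8, 6, 3, 6, 2, 172]
[8, 6, 3, 6, 2]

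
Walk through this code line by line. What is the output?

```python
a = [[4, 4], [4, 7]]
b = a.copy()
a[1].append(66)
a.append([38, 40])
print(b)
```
[[4, 4], [4, 7, 66]]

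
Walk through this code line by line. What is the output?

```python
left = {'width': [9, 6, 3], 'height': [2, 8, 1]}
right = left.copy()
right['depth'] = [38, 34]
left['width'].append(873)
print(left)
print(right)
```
{'width': [9, 6, 3, 873], 'height': [2, 8, 1]}
{'width': [9, 6, 3, 873], 'height': [2, 8, 1], 'depth': [38, 34]}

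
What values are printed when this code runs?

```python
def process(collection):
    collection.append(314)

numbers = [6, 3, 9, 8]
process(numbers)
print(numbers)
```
[6, 3, 9, 8, 314]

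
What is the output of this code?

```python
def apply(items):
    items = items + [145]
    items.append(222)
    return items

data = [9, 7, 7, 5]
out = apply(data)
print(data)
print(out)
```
[9, 7, 7, 5]
[9, 7, 7, 5, 145, 222]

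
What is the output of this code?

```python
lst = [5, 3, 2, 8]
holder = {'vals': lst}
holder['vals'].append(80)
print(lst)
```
[5, 3, 2, 8, 80]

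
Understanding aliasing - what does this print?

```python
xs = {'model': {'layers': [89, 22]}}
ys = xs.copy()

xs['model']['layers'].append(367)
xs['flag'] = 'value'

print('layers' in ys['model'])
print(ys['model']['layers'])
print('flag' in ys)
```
True
[89, 22, 367]
False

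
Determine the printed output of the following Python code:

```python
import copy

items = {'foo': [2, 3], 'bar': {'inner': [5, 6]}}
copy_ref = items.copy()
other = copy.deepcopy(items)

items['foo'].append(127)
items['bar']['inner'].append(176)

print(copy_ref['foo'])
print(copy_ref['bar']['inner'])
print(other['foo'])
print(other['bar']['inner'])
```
[2, 3, 127]
[5, 6, 176]
[2, 3]
[5, 6]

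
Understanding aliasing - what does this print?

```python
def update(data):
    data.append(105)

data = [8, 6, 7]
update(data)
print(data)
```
[8, 6, 7, 105]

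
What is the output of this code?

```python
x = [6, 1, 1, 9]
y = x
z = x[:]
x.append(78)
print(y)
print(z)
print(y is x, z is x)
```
[6, 1, 1, 9, 78]
[6, 1, 1, 9]
True False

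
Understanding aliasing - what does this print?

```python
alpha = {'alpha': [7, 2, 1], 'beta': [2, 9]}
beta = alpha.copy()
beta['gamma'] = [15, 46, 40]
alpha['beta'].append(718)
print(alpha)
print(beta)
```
{'alpha': [7, 2, 1], 'beta': [2, 9, 718]}
{'alpha': [7, 2, 1], 'beta': [2, 9, 718], 'gamma': [15, 46, 40]}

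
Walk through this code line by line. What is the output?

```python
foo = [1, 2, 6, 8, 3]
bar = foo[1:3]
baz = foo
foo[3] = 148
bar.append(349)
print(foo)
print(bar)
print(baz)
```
[1, 2, 6, 148, 3]
[2, 6, 349]
[1, 2, 6, 148, 3]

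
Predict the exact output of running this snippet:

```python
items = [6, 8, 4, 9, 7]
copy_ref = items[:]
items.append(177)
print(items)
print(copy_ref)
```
[6, 8, 4, 9, 7, 177]
[6, 8, 4, 9, 7]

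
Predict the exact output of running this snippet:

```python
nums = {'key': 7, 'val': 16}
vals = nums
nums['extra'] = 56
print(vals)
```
{'key': 7, 'val': 16, 'extra': 56}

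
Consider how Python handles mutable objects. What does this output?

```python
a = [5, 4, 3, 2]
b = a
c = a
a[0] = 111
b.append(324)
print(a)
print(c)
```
[111, 4, 3, 2, 324]
[111, 4, 3, 2, 324]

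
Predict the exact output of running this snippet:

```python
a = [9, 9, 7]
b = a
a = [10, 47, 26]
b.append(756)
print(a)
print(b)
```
[10, 47, 26]
[9, 9, 7, 756]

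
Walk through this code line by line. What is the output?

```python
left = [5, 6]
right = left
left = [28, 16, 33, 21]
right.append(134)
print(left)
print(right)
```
[28, 16, 33, 21]
[5, 6, 134]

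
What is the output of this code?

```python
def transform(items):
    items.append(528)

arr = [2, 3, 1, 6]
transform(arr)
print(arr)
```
[2, 3, 1, 6, 528]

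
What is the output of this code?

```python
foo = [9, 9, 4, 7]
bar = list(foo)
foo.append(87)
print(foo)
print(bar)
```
[9, 9, 4, 7, 87]
[9, 9, 4, 7]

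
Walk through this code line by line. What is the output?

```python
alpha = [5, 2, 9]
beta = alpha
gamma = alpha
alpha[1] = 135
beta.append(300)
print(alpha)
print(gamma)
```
[5, 135, 9, 300]
[5, 135, 9, 300]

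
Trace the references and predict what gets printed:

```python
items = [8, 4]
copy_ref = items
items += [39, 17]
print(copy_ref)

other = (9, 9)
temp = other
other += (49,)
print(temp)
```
[8, 4, 39, 17]
(9, 9)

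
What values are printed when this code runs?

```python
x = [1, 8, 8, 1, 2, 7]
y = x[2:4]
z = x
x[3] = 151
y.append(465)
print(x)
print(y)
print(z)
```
[1, 8, 8, 151, 2, 7]
[8, 1, 465]
[1, 8, 8, 151, 2, 7]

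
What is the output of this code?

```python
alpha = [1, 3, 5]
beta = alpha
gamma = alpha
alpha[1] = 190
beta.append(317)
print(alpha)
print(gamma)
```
[1, 190, 5, 317]
[1, 190, 5, 317]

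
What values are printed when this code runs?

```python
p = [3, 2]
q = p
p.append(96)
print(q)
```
[3, 2, 96]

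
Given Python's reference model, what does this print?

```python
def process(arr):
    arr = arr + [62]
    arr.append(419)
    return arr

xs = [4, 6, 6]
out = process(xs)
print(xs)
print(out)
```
[4, 6, 6]
[4, 6, 6, 62, 419]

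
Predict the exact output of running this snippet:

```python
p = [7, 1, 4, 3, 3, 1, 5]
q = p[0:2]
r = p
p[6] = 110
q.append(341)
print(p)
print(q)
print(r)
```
[7, 1, 4, 3, 3, 1, 110]
[7, 1, 341]
[7, 1, 4, 3, 3, 1, 110]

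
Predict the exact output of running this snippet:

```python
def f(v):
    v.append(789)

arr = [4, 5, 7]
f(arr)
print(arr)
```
[4, 5, 7, 789]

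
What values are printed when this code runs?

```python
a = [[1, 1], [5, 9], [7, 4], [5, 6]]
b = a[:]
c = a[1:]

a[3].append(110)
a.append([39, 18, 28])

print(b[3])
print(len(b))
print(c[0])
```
[5, 6, 110]
4
[5, 9]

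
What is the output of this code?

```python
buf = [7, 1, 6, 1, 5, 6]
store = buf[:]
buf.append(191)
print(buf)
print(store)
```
[7, 1, 6, 1, 5, 6, 191]
[7, 1, 6, 1, 5, 6]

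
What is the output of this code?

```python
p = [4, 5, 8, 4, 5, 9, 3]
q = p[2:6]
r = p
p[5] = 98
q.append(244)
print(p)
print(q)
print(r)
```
[4, 5, 8, 4, 5, 98, 3]
[8, 4, 5, 9, 244]
[4, 5, 8, 4, 5, 98, 3]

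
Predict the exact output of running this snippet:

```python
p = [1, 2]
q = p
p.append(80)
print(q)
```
[1, 2, 80]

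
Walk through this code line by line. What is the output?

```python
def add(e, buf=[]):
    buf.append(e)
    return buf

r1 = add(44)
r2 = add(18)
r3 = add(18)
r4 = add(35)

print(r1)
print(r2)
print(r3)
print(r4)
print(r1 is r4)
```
[44, 18, 18, 35]
[44, 18, 18, 35]
[44, 18, 18, 35]
[44, 18, 18, 35]
True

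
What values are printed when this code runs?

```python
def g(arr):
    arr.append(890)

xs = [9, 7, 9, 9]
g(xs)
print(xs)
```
[9, 7, 9, 9, 890]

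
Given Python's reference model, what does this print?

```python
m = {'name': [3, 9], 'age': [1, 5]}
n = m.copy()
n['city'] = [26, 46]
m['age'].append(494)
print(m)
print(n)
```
{'name': [3, 9], 'age': [1, 5, 494]}
{'name': [3, 9], 'age': [1, 5, 494], 'city': [26, 46]}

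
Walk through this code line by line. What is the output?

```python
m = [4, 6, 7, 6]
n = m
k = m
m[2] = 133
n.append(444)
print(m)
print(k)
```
[4, 6, 133, 6, 444]
[4, 6, 133, 6, 444]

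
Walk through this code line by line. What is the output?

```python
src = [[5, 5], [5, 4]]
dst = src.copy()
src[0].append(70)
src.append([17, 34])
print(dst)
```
[[5, 5, 70], [5, 4]]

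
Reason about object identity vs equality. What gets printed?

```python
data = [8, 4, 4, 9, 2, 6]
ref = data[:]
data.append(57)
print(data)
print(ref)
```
[8, 4, 4, 9, 2, 6, 57]
[8, 4, 4, 9, 2, 6]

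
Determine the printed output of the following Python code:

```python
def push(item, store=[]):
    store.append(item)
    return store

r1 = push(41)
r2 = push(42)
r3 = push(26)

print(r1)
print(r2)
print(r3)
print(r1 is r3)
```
[41, 42, 26]
[41, 42, 26]
[41, 42, 26]
True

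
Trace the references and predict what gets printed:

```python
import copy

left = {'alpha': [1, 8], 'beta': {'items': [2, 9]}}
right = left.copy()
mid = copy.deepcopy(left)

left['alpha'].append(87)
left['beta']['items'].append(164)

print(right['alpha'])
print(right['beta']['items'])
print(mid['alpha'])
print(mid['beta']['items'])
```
[1, 8, 87]
[2, 9, 164]
[1, 8]
[2, 9]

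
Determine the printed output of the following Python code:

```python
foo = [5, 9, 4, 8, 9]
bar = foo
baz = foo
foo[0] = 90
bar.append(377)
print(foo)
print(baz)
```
[90, 9, 4, 8, 9, 377]
[90, 9, 4, 8, 9, 377]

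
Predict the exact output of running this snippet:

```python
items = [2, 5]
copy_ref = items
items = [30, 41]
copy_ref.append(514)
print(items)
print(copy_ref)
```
[30, 41]
[2, 5, 514]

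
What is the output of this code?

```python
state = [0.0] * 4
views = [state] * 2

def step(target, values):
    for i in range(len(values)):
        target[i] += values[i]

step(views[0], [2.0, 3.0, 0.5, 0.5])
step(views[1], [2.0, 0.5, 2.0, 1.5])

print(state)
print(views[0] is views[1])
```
[4.0, 3.5, 2.5, 2.0]
True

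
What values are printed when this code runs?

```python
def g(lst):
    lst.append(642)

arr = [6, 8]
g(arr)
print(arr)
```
[6, 8, 642]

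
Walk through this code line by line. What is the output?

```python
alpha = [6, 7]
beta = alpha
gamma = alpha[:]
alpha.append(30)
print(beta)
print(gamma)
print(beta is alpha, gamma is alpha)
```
[6, 7, 30]
[6, 7]
True False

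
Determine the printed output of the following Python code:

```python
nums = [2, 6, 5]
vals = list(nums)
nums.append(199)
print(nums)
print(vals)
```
[2, 6, 5, 199]
[2, 6, 5]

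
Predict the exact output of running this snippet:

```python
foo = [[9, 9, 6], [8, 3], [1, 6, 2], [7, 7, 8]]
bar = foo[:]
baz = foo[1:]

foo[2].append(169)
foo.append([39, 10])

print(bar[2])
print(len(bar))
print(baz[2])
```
[1, 6, 2, 169]
4
[7, 7, 8]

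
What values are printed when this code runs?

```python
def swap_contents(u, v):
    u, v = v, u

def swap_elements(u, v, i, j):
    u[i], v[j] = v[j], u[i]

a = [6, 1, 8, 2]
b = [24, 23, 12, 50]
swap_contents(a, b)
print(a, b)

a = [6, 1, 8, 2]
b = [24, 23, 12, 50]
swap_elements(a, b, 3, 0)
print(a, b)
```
[6, 1, 8, 2] [24, 23, 12, 50]
[6, 1, 8, 24] [2, 23, 12, 50]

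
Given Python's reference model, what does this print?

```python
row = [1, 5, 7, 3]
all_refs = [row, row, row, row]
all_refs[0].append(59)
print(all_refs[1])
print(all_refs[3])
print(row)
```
[1, 5, 7, 3, 59]
[1, 5, 7, 3, 59]
[1, 5, 7, 3, 59]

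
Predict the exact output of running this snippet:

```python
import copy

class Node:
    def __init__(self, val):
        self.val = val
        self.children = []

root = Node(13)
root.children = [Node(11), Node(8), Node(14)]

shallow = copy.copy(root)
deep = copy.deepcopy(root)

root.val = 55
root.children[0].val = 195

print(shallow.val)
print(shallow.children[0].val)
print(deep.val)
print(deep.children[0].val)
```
13
195
13
11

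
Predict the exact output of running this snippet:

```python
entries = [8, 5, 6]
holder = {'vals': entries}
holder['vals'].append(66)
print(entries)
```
[8, 5, 6, 66]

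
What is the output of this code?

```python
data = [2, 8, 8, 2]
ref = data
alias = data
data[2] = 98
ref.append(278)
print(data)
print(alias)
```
[2, 8, 98, 2, 278]
[2, 8, 98, 2, 278]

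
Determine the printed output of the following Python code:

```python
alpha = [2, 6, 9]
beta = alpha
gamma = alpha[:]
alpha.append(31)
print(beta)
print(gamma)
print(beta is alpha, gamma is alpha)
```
[2, 6, 9, 31]
[2, 6, 9]
True False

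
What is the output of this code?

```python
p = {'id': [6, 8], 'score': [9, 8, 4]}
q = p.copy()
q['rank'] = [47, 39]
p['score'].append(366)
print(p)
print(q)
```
{'id': [6, 8], 'score': [9, 8, 4, 366]}
{'id': [6, 8], 'score': [9, 8, 4, 366], 'rank': [47, 39]}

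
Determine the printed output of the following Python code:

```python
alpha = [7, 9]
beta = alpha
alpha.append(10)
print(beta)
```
[7, 9, 10]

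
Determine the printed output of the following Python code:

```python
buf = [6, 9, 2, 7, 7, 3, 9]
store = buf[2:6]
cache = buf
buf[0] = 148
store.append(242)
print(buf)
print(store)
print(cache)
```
[148, 9, 2, 7, 7, 3, 9]
[2, 7, 7, 3, 242]
[148, 9, 2, 7, 7, 3, 9]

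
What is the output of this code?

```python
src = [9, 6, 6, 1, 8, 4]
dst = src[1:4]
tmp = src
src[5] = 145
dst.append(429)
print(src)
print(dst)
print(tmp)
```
[9, 6, 6, 1, 8, 145]
[6, 6, 1, 429]
[9, 6, 6, 1, 8, 145]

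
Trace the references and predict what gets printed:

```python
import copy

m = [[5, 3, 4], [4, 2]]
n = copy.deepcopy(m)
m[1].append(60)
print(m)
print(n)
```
[[5, 3, 4], [4, 2, 60]]
[[5, 3, 4], [4, 2]]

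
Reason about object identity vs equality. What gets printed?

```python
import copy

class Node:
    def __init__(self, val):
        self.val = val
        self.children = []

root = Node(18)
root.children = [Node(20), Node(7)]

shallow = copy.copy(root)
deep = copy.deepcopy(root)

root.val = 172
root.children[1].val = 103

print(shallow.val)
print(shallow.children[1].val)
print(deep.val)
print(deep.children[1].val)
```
18
103
18
7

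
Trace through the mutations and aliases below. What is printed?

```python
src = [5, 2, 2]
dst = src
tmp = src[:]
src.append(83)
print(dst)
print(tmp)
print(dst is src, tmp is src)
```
[5, 2, 2, 83]
[5, 2, 2]
True False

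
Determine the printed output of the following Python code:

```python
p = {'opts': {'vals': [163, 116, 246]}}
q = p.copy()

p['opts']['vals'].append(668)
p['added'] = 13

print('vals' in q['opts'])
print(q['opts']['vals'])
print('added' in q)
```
True
[163, 116, 246, 668]
False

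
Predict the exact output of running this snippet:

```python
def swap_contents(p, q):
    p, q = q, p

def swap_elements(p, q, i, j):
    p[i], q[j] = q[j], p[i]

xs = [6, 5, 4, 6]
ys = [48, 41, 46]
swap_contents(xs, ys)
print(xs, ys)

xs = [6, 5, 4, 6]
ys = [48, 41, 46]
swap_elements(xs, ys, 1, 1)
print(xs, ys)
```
[6, 5, 4, 6] [48, 41, 46]
[6, 41, 4, 6] [48, 5, 46]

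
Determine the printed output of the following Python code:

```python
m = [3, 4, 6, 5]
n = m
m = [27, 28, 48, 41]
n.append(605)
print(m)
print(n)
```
[27, 28, 48, 41]
[3, 4, 6, 5, 605]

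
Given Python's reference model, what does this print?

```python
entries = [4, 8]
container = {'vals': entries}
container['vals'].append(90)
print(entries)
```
[4, 8, 90]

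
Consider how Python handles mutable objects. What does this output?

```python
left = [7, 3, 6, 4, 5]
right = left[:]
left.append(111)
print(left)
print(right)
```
[7, 3, 6, 4, 5, 111]
[7, 3, 6, 4, 5]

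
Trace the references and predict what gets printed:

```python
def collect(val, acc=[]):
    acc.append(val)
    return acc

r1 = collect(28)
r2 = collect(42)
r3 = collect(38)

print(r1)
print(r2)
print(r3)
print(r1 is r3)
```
[28, 42, 38]
[28, 42, 38]
[28, 42, 38]
True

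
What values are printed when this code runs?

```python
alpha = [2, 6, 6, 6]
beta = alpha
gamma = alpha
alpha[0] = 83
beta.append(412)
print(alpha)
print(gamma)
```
[83, 6, 6, 6, 412]
[83, 6, 6, 6, 412]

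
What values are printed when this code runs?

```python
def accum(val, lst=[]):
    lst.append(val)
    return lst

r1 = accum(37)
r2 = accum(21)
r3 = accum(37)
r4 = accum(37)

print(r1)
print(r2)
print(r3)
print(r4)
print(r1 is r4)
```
[37, 21, 37, 37]
[37, 21, 37, 37]
[37, 21, 37, 37]
[37, 21, 37, 37]
True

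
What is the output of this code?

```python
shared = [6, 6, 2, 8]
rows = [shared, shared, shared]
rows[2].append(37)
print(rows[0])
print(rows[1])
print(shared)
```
[6, 6, 2, 8, 37]
[6, 6, 2, 8, 37]
[6, 6, 2, 8, 37]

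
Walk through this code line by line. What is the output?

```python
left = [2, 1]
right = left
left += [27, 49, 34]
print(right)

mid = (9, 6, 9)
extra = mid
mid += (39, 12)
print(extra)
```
[2, 1, 27, 49, 34]
(9, 6, 9)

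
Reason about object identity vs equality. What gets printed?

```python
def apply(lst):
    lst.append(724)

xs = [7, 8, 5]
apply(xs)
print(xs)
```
[7, 8, 5, 724]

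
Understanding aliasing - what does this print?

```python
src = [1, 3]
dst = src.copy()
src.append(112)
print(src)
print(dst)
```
[1, 3, 112]
[1, 3]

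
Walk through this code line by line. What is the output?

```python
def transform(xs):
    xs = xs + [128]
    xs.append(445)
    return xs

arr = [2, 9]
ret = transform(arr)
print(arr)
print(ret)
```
[2, 9]
[2, 9, 128, 445]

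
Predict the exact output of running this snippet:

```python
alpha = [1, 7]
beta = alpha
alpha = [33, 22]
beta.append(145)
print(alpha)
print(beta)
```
[33, 22]
[1, 7, 145]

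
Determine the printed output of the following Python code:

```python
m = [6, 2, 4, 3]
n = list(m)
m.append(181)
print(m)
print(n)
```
[6, 2, 4, 3, 181]
[6, 2, 4, 3]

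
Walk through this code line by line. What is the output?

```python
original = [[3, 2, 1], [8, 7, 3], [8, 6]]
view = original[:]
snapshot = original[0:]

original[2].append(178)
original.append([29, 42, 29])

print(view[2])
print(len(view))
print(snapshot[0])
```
[8, 6, 178]
3
[3, 2, 1]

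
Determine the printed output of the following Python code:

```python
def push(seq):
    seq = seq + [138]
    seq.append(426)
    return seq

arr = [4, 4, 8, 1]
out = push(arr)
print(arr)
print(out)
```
[4, 4, 8, 1]
[4, 4, 8, 1, 138, 426]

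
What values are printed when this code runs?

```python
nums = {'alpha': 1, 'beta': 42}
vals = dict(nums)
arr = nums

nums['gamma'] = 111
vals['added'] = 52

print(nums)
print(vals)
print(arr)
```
{'alpha': 1, 'beta': 42, 'gamma': 111}
{'alpha': 1, 'beta': 42, 'added': 52}
{'alpha': 1, 'beta': 42, 'gamma': 111}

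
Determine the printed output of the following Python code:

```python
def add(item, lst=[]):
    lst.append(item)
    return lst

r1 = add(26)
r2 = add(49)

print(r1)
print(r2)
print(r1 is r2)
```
[26, 49]
[26, 49]
True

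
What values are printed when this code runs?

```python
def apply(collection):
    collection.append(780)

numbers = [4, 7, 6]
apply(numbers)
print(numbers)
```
[4, 7, 6, 780]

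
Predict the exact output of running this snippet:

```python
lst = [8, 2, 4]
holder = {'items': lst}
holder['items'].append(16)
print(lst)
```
[8, 2, 4, 16]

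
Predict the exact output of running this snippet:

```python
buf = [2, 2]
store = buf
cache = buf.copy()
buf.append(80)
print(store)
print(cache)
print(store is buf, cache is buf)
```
[2, 2, 80]
[2, 2]
True False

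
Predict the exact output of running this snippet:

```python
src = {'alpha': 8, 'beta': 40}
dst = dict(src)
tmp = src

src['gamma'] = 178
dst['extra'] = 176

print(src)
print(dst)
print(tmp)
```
{'alpha': 8, 'beta': 40, 'gamma': 178}
{'alpha': 8, 'beta': 40, 'extra': 176}
{'alpha': 8, 'beta': 40, 'gamma': 178}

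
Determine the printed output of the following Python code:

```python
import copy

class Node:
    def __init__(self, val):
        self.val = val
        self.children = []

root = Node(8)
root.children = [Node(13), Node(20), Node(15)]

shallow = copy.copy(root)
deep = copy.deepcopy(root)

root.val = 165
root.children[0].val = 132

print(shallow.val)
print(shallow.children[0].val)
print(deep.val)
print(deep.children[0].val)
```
8
132
8
13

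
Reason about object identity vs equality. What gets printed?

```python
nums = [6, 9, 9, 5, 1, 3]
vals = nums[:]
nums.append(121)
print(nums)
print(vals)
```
[6, 9, 9, 5, 1, 3, 121]
[6, 9, 9, 5, 1, 3]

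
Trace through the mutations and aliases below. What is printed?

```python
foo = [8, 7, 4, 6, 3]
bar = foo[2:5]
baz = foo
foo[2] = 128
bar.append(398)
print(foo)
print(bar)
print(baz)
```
[8, 7, 128, 6, 3]
[4, 6, 3, 398]
[8, 7, 128, 6, 3]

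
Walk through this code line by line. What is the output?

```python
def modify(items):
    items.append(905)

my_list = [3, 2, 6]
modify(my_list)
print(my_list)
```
[3, 2, 6, 905]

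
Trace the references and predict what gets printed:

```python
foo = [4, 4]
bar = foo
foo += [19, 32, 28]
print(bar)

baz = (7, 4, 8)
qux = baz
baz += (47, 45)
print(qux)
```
[4, 4, 19, 32, 28]
(7, 4, 8)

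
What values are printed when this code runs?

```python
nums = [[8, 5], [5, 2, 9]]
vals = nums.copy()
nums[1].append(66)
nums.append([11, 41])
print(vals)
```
[[8, 5], [5, 2, 9, 66]]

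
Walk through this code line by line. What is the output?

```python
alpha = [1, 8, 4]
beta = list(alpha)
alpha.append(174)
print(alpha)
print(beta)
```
[1, 8, 4, 174]
[1, 8, 4]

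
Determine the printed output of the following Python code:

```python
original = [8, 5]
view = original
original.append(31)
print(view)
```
[8, 5, 31]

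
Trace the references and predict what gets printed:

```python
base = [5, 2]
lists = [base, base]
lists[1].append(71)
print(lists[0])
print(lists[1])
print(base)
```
[5, 2, 71]
[5, 2, 71]
[5, 2, 71]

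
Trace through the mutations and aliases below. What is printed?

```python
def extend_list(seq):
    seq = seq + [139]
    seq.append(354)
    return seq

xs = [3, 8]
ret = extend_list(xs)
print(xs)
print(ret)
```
[3, 8]
[3, 8, 139, 354]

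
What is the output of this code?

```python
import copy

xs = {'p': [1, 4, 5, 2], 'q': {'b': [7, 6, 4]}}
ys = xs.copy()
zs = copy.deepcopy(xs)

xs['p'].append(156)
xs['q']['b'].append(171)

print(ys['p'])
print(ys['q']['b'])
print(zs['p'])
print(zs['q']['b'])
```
[1, 4, 5, 2, 156]
[7, 6, 4, 171]
[1, 4, 5, 2]
[7, 6, 4]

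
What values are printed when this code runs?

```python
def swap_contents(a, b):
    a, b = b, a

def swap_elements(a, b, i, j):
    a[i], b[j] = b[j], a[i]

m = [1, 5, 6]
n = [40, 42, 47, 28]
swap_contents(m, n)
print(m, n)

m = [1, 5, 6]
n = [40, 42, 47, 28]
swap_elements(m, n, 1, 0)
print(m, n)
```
[1, 5, 6] [40, 42, 47, 28]
[1, 40, 6] [5, 42, 47, 28]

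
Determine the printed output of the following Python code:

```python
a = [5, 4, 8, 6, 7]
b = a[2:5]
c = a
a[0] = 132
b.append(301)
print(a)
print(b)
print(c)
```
[132, 4, 8, 6, 7]
[8, 6, 7, 301]
[132, 4, 8, 6, 7]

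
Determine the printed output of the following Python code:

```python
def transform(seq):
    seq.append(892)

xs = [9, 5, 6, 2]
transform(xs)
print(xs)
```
[9, 5, 6, 2, 892]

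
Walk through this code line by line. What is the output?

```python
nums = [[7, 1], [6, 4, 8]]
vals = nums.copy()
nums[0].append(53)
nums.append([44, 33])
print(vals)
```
[[7, 1, 53], [6, 4, 8]]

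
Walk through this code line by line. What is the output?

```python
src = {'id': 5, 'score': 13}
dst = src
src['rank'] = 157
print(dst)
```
{'id': 5, 'score': 13, 'rank': 157}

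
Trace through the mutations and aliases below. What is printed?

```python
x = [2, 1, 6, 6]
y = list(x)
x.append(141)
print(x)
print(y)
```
[2, 1, 6, 6, 141]
[2, 1, 6, 6]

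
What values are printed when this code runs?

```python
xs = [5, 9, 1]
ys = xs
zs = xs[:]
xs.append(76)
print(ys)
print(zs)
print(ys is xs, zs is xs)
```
[5, 9, 1, 76]
[5, 9, 1]
True False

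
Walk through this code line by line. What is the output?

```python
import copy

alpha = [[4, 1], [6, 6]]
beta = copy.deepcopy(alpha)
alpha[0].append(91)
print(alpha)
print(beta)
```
[[4, 1, 91], [6, 6]]
[[4, 1], [6, 6]]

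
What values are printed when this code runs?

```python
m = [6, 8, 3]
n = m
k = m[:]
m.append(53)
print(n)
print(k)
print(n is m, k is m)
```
[6, 8, 3, 53]
[6, 8, 3]
True False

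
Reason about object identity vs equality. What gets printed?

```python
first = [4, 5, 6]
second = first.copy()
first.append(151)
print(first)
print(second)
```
[4, 5, 6, 151]
[4, 5, 6]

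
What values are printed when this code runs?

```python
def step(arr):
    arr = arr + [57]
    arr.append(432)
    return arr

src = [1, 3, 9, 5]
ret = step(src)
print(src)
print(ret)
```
[1, 3, 9, 5]
[1, 3, 9, 5, 57, 432]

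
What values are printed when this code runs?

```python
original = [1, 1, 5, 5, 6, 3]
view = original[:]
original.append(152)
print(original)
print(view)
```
[1, 1, 5, 5, 6, 3, 152]
[1, 1, 5, 5, 6, 3]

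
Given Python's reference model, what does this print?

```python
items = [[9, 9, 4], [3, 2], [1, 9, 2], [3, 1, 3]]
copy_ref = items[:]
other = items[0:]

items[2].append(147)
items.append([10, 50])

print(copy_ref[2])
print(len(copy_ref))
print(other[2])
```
[1, 9, 2, 147]
4
[1, 9, 2, 147]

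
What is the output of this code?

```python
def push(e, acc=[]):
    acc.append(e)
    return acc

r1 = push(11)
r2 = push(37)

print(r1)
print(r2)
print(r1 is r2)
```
[11, 37]
[11, 37]
True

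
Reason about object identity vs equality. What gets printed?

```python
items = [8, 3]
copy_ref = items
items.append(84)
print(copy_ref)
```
[8, 3, 84]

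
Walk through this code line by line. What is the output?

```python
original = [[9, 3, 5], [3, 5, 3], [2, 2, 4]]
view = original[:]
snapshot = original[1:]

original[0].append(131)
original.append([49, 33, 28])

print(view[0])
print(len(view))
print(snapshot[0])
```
[9, 3, 5, 131]
3
[3, 5, 3]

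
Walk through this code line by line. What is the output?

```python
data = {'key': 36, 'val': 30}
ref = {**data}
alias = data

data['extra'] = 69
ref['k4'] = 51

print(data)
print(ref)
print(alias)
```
{'key': 36, 'val': 30, 'extra': 69}
{'key': 36, 'val': 30, 'k4': 51}
{'key': 36, 'val': 30, 'extra': 69}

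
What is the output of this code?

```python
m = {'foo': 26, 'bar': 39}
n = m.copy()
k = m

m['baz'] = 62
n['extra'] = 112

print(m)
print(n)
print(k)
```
{'foo': 26, 'bar': 39, 'baz': 62}
{'foo': 26, 'bar': 39, 'extra': 112}
{'foo': 26, 'bar': 39, 'baz': 62}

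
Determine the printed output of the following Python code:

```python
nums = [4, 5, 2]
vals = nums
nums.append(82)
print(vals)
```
[4, 5, 2, 82]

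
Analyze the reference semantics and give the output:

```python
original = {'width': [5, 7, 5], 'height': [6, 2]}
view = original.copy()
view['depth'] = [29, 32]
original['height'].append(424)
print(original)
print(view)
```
{'width': [5, 7, 5], 'height': [6, 2, 424]}
{'width': [5, 7, 5], 'height': [6, 2, 424], 'depth': [29, 32]}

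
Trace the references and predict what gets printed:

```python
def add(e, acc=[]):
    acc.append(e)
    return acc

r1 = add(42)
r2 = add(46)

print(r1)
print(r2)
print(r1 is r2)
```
[42, 46]
[42, 46]
True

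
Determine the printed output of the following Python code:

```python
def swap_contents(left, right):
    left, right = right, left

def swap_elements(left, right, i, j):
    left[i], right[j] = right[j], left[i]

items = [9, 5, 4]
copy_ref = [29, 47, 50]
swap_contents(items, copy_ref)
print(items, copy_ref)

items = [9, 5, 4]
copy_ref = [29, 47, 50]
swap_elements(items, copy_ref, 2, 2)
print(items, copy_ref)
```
[9, 5, 4] [29, 47, 50]
[9, 5, 50] [29, 47, 4]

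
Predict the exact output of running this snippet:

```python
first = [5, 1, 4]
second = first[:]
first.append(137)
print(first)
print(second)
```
[5, 1, 4, 137]
[5, 1, 4]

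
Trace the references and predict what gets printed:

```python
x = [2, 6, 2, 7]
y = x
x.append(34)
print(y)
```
[2, 6, 2, 7, 34]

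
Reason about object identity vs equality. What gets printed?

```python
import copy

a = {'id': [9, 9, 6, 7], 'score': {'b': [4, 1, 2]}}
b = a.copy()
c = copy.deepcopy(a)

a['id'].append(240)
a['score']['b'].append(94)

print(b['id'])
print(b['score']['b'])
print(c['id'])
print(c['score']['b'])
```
[9, 9, 6, 7, 240]
[4, 1, 2, 94]
[9, 9, 6, 7]
[4, 1, 2]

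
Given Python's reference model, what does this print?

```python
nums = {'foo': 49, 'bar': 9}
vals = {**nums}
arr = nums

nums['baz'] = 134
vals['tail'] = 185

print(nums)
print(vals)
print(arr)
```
{'foo': 49, 'bar': 9, 'baz': 134}
{'foo': 49, 'bar': 9, 'tail': 185}
{'foo': 49, 'bar': 9, 'baz': 134}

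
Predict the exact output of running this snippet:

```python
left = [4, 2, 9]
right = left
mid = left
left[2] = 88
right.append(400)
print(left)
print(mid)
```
[4, 2, 88, 400]
[4, 2, 88, 400]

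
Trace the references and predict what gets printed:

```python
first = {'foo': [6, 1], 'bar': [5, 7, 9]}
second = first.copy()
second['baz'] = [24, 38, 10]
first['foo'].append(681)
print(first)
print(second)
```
{'foo': [6, 1, 681], 'bar': [5, 7, 9]}
{'foo': [6, 1, 681], 'bar': [5, 7, 9], 'baz': [24, 38, 10]}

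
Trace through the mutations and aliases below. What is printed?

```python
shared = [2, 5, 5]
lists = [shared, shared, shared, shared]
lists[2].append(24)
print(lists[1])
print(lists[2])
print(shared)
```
[2, 5, 5, 24]
[2, 5, 5, 24]
[2, 5, 5, 24]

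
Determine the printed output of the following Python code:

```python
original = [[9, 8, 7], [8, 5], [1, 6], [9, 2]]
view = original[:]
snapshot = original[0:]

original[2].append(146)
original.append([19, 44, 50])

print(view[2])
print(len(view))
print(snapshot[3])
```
[1, 6, 146]
4
[9, 2]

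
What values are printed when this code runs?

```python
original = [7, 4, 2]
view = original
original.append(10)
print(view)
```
[7, 4, 2, 10]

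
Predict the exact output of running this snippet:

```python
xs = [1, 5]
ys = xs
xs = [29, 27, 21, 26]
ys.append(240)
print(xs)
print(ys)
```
[29, 27, 21, 26]
[1, 5, 240]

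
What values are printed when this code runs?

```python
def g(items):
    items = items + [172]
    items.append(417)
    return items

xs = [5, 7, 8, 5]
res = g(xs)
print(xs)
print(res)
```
[5, 7, 8, 5]
[5, 7, 8, 5, 172, 417]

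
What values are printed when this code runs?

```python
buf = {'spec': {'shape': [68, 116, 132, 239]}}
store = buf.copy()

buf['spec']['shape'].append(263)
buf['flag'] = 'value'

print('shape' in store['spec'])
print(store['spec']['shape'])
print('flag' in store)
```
True
[68, 116, 132, 239, 263]
False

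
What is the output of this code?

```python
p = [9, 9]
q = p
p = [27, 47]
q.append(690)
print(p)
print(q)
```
[27, 47]
[9, 9, 690]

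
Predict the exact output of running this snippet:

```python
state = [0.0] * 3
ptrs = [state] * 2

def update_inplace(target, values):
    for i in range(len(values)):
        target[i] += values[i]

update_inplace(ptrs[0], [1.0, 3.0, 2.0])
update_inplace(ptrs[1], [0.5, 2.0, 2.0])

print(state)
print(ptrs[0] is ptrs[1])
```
[1.5, 5.0, 4.0]
True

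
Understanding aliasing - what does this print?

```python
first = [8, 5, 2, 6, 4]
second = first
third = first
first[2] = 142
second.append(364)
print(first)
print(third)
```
[8, 5, 142, 6, 4, 364]
[8, 5, 142, 6, 4, 364]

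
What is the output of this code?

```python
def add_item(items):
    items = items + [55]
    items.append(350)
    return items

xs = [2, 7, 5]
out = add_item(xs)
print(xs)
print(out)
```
[2, 7, 5]
[2, 7, 5, 55, 350]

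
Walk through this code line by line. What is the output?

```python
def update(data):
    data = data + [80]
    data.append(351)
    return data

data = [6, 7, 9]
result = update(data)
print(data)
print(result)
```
[6, 7, 9]
[6, 7, 9, 80, 351]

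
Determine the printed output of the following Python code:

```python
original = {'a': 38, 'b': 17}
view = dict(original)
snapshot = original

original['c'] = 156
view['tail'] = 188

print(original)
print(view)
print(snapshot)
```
{'a': 38, 'b': 17, 'c': 156}
{'a': 38, 'b': 17, 'tail': 188}
{'a': 38, 'b': 17, 'c': 156}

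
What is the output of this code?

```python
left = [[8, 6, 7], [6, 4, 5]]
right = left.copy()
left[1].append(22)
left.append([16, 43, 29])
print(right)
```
[[8, 6, 7], [6, 4, 5, 22]]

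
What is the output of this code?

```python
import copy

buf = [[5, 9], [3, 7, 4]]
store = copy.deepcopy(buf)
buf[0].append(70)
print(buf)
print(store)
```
[[5, 9, 70], [3, 7, 4]]
[[5, 9], [3, 7, 4]]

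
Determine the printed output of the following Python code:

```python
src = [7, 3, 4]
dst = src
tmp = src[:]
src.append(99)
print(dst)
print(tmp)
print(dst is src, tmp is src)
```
[7, 3, 4, 99]
[7, 3, 4]
True False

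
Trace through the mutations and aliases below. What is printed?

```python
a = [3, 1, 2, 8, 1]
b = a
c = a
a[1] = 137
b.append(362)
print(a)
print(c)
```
[3, 137, 2, 8, 1, 362]
[3, 137, 2, 8, 1, 362]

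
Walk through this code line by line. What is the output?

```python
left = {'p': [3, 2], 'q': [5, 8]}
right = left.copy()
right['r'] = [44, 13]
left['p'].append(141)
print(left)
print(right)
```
{'p': [3, 2, 141], 'q': [5, 8]}
{'p': [3, 2, 141], 'q': [5, 8], 'r': [44, 13]}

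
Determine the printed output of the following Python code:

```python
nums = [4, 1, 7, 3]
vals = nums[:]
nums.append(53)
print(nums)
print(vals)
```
[4, 1, 7, 3, 53]
[4, 1, 7, 3]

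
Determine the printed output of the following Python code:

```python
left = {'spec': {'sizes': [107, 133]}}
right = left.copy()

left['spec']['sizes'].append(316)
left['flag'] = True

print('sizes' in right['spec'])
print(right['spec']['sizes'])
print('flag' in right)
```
True
[107, 133, 316]
False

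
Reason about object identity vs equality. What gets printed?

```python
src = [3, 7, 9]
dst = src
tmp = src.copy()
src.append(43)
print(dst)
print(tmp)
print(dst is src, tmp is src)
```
[3, 7, 9, 43]
[3, 7, 9]
True False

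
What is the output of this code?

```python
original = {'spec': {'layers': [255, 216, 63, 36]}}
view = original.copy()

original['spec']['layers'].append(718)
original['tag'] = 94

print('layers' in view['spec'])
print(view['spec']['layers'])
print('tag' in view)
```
True
[255, 216, 63, 36, 718]
False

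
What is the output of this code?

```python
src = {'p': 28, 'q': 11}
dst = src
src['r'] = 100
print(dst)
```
{'p': 28, 'q': 11, 'r': 100}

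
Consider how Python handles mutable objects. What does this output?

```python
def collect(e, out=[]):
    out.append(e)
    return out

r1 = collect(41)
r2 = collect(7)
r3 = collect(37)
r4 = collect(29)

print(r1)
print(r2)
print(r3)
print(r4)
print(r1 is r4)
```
[41, 7, 37, 29]
[41, 7, 37, 29]
[41, 7, 37, 29]
[41, 7, 37, 29]
True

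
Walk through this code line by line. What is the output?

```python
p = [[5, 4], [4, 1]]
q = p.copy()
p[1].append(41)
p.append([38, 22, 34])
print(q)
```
[[5, 4], [4, 1, 41]]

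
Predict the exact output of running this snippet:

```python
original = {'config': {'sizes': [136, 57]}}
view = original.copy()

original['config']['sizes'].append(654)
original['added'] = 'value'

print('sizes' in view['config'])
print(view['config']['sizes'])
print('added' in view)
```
True
[136, 57, 654]
False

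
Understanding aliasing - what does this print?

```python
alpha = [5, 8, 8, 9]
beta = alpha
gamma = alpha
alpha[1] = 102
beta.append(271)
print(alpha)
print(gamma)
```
[5, 102, 8, 9, 271]
[5, 102, 8, 9, 271]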